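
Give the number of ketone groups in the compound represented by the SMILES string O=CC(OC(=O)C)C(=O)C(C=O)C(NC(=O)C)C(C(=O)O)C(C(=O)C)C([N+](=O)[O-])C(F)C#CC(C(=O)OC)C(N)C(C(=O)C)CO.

3

terminal –CHO: carbonyl C bonded to H and C → aldehyde.
pendant –OC(=O)CH3: an acyloxy group → ester.
–C(=O)– with carbon on both sides → ketone.
pendant –CHO: carbonyl C bonded to C and H → aldehyde.
pendant –NHC(=O)CH3: N bonded to a carbonyl → amide (not amine).
pendant –COOH: carbonyl C bonded to C and –OH → carboxylic acid.
pendant –COCH3: carbonyl C bonded to two carbons → ketone.
–NO2 on an sp³ carbon → nitro (the N=O is not a carbonyl).
halogen on an sp³ carbon → alkyl halide.
C≡C triple bond → alkyne.
pendant –COOCH3: carbonyl C bonded to C and –OCH3 → ester.
–NH2 on an sp³ carbon with no adjacent C=O → amine.
pendant –COCH3: carbonyl C bonded to two carbons → ketone.
–OH on an sp³ carbon → alcohol.
Ketone appears at: CO, CH(COCH3), CH(COCH3) → 3.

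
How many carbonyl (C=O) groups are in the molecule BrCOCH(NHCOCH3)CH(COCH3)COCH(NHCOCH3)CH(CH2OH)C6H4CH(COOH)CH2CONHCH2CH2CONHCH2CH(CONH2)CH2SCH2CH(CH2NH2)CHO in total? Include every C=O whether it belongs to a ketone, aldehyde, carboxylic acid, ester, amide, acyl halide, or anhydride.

10

BrCO: acyl halide, 1 C=O (running total 1).
CH(NHCOCH3): amide, 1 C=O (running total 2).
CH(COCH3): ketone, 1 C=O (running total 3).
CO: ketone, 1 C=O (running total 4).
CH(NHCOCH3): amide, 1 C=O (running total 5).
CH(COOH): carboxylic acid, 1 C=O (running total 6).
CH2CONHCH2: amide, 1 C=O (running total 7).
CH2CONHCH2: amide, 1 C=O (running total 8).
CH(CONH2): amide, 1 C=O (running total 9).
CHO: aldehyde, 1 C=O (running total 10).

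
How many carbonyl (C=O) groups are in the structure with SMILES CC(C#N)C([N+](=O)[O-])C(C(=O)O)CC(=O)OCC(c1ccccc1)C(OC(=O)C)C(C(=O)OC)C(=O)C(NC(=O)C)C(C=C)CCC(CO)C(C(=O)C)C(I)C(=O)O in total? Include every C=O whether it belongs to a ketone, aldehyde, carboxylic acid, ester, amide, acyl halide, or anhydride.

CH(COOH): carboxylic acid, 1 C=O (running total 1).
CH2COOCH2: ester, 1 C=O (running total 2).
CH(OCOCH3): ester, 1 C=O (running total 3).
CH(COOCH3): ester, 1 C=O (running total 4).
CO: ketone, 1 C=O (running total 5).
CH(NHCOCH3): amide, 1 C=O (running total 6).
CH(COCH3): ketone, 1 C=O (running total 7).
COOH: carboxylic acid, 1 C=O (running total 8).

8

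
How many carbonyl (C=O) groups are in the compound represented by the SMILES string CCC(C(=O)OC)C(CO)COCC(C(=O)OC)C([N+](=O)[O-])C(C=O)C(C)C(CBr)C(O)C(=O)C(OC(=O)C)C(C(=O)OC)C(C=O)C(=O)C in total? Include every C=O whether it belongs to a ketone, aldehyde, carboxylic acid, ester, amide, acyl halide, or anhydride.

8

CH(COOCH3): ester, 1 C=O (running total 1).
CH(COOCH3): ester, 1 C=O (running total 2).
CH(CHO): aldehyde, 1 C=O (running total 3).
CO: ketone, 1 C=O (running total 4).
CH(OCOCH3): ester, 1 C=O (running total 5).
CH(COOCH3): ester, 1 C=O (running total 6).
CH(CHO): aldehyde, 1 C=O (running total 7).
CO: ketone, 1 C=O (running total 8).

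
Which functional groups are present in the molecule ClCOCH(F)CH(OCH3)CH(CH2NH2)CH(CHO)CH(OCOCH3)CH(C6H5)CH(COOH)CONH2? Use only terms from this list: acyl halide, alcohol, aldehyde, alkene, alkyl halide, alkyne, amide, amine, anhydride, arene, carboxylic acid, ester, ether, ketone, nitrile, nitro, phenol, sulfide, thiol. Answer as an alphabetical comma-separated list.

Reading the structure from left to right:
  ClCO: –C(=O)Cl: carbonyl C bonded to C and to a halogen → acyl halide (not alkyl halide).
  CH(F): halogen on an sp³ carbon → alkyl halide.
  CH(OCH3): pendant –OCH3: C–O–C with sp³ C, no adjacent C=O → ether.
  CH(CH2NH2): pendant –CH2NH2: N on sp³ C, no adjacent C=O → amine.
  CH(CHO): pendant –CHO: carbonyl C bonded to C and H → aldehyde.
  CH(OCOCH3): pendant –OC(=O)CH3: an acyloxy group → ester.
  CH(C6H5): pendant –C6H5: benzene ring → arene.
  CH(COOH): pendant –COOH: carbonyl C bonded to C and –OH → carboxylic acid.
  CONH2: –C(=O)NH2: carbonyl C bonded to C and to N → amide (the N is not a separate amine).

acyl halide, aldehyde, alkyl halide, amide, amine, arene, carboxylic acid, ester, ether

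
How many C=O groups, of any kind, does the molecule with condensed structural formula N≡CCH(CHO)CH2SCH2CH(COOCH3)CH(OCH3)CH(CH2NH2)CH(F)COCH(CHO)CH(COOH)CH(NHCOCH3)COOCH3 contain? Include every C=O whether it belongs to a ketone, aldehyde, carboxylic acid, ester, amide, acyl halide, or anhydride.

CH(CHO): aldehyde, 1 C=O (running total 1).
CH(COOCH3): ester, 1 C=O (running total 2).
CO: ketone, 1 C=O (running total 3).
CH(CHO): aldehyde, 1 C=O (running total 4).
CH(COOH): carboxylic acid, 1 C=O (running total 5).
CH(NHCOCH3): amide, 1 C=O (running total 6).
COOCH3: ester, 1 C=O (running total 7).

7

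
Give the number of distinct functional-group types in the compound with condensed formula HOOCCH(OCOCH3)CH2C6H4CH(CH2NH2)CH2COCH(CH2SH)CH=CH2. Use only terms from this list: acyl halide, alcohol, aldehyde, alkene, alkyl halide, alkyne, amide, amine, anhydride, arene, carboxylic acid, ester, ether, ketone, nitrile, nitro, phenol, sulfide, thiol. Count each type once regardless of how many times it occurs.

7

Taking each segment in turn:
  HOOC: –COOH: carbonyl C bonded to –OH and C → carboxylic acid (the –OH is not a separate alcohol).
  CH(OCOCH3): pendant –OC(=O)CH3: an acyloxy group → ester.
  C6H4: para-disubstituted benzene ring → arene.
  CH(CH2NH2): pendant –CH2NH2: N on sp³ C, no adjacent C=O → amine.
  CO: –C(=O)– with carbon on both sides → ketone.
  CH(CH2SH): pendant –CH2SH → thiol.
  CH=CH2: C=C double bond → alkene.
Distinct types present: alkene, amine, arene, carboxylic acid, ester, ketone, thiol.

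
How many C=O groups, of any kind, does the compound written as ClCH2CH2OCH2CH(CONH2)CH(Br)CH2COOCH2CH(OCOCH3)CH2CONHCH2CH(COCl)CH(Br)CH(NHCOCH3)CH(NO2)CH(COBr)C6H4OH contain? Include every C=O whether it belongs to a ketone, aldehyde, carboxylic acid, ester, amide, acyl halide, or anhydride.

7

CH(CONH2): amide, 1 C=O (running total 1).
CH2COOCH2: ester, 1 C=O (running total 2).
CH(OCOCH3): ester, 1 C=O (running total 3).
CH2CONHCH2: amide, 1 C=O (running total 4).
CH(COCl): acyl halide, 1 C=O (running total 5).
CH(NHCOCH3): amide, 1 C=O (running total 6).
CH(COBr): acyl halide, 1 C=O (running total 7).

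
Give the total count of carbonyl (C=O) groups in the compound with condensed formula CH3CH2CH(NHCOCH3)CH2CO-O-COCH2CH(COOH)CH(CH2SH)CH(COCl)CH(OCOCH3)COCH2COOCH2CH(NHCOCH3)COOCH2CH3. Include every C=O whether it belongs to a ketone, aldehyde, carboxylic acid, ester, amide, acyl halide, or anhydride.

CH(NHCOCH3): amide, 1 C=O (running total 1).
CH2CO-O-COCH2: anhydride, 2 C=O (running total 3).
CH(COOH): carboxylic acid, 1 C=O (running total 4).
CH(COCl): acyl halide, 1 C=O (running total 5).
CH(OCOCH3): ester, 1 C=O (running total 6).
CO: ketone, 1 C=O (running total 7).
CH2COOCH2: ester, 1 C=O (running total 8).
CH(NHCOCH3): amide, 1 C=O (running total 9).
COOCH2CH3: ester, 1 C=O (running total 10).

10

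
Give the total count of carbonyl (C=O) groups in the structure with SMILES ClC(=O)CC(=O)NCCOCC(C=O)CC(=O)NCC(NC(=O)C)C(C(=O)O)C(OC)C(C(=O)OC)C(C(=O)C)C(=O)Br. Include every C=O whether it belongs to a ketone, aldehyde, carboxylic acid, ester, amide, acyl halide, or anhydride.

9

ClCO: acyl halide, 1 C=O (running total 1).
CH2CONHCH2: amide, 1 C=O (running total 2).
CH(CHO): aldehyde, 1 C=O (running total 3).
CH2CONHCH2: amide, 1 C=O (running total 4).
CH(NHCOCH3): amide, 1 C=O (running total 5).
CH(COOH): carboxylic acid, 1 C=O (running total 6).
CH(COOCH3): ester, 1 C=O (running total 7).
CH(COCH3): ketone, 1 C=O (running total 8).
COBr: acyl halide, 1 C=O (running total 9).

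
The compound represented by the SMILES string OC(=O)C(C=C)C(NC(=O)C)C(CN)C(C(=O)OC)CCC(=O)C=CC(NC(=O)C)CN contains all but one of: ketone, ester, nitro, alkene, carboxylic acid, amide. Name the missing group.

amide: present (CH(NHCOCH3) — pendant –NHC(=O)CH3: N bonded to a carbonyl → amide (not amine)).
alkene: present (CH(CH=CH2) — pendant –CH=CH2: C=C double bond → alkene).
ketone: present (CO — –C(=O)– with carbon on both sides → ketone).
carboxylic acid: present (HOOC — –COOH: carbonyl C bonded to –OH and C → carboxylic acid (the –OH is not a separate alcohol)).
ester: present (CH(COOCH3) — pendant –COOCH3: carbonyl C bonded to C and –OCH3 → ester).
nitro: no segment matches this pattern.

nitro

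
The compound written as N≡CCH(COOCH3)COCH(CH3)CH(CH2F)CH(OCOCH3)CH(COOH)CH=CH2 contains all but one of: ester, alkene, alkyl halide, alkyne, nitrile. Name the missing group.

alkyne

alkyl halide: present (CH(CH2F) — pendant –CH2X: halogen on sp³ carbon → alkyl halide).
nitrile: present (N≡C — N≡C–: carbon triple-bonded to nitrogen → nitrile).
alkene: present (CH=CH2 — C=C double bond → alkene).
ester: present (CH(COOCH3) — pendant –COOCH3: carbonyl C bonded to C and –OCH3 → ester).
alkyne: absent. In N≡C, the triple bond is C≡N, not C≡C, so it is a nitrile.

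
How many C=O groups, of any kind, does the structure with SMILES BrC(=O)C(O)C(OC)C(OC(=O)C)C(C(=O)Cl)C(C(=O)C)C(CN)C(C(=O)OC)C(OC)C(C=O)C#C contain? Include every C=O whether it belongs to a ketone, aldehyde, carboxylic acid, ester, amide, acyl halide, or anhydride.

BrCO: acyl halide, 1 C=O (running total 1).
CH(OCOCH3): ester, 1 C=O (running total 2).
CH(COCl): acyl halide, 1 C=O (running total 3).
CH(COCH3): ketone, 1 C=O (running total 4).
CH(COOCH3): ester, 1 C=O (running total 5).
CH(CHO): aldehyde, 1 C=O (running total 6).

6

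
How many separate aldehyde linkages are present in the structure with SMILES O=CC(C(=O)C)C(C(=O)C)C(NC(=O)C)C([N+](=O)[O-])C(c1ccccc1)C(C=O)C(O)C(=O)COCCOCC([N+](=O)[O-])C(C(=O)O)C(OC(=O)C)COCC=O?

3

Taking each segment in turn:
  OHC: terminal –CHO: carbonyl C bonded to H and C → aldehyde.
  CH(COCH3): pendant –COCH3: carbonyl C bonded to two carbons → ketone.
  CH(COCH3): pendant –COCH3: carbonyl C bonded to two carbons → ketone.
  CH(NHCOCH3): pendant –NHC(=O)CH3: N bonded to a carbonyl → amide (not amine).
  CH(NO2): –NO2 on an sp³ carbon → nitro (the N=O is not a carbonyl).
  CH(C6H5): pendant –C6H5: benzene ring → arene.
  CH(CHO): pendant –CHO: carbonyl C bonded to C and H → aldehyde.
  CH(OH): –OH on an sp³ carbon → alcohol (secondary).
  CO: –C(=O)– with carbon on both sides → ketone.
  CH2OCH2: C–O–C with sp³ carbons on both sides and no adjacent C=O → ether.
  CH2OCH2: C–O–C with sp³ carbons on both sides and no adjacent C=O → ether.
  CH(NO2): –NO2 on an sp³ carbon → nitro (the N=O is not a carbonyl).
  CH(COOH): pendant –COOH: carbonyl C bonded to C and –OH → carboxylic acid.
  CH(OCOCH3): pendant –OC(=O)CH3: an acyloxy group → ester.
  CH2OCH2: C–O–C with sp³ carbons on both sides and no adjacent C=O → ether.
  CHO: terminal –CHO: carbonyl C bonded to H and C → aldehyde.
Aldehyde appears at: OHC, CH(CHO), CHO → 3.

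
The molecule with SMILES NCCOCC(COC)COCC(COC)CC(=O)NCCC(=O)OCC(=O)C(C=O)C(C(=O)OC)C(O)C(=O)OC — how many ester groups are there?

–NH2 on an sp³ carbon with no adjacent C=O → amine.
C–O–C with sp³ carbons on both sides and no adjacent C=O → ether.
pendant –CH2OCH3: C–O–C linkage → ether.
C–O–C with sp³ carbons on both sides and no adjacent C=O → ether.
pendant –CH2OCH3: C–O–C linkage → ether.
–C(=O)–N– linkage → amide (the N is not an amine).
–C(=O)–O–C with C on the carbonyl side → ester.
–C(=O)– with carbon on both sides → ketone.
pendant –CHO: carbonyl C bonded to C and H → aldehyde.
pendant –COOCH3: carbonyl C bonded to C and –OCH3 → ester.
–OH on an sp³ carbon → alcohol (secondary).
–C(=O)OCH3: carbonyl C bonded to C and to –OCH3 → ester (not ketone + ether).
Ester appears at: CH2COOCH2, CH(COOCH3), COOCH3 → 3.

3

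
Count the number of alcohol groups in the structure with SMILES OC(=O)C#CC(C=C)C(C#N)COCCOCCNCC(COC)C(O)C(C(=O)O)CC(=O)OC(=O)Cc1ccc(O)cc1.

Working along the chain:
  HOOC: –COOH: carbonyl C bonded to –OH and C → carboxylic acid (the –OH is not a separate alcohol).
  C≡C: C≡C triple bond → alkyne.
  CH(CH=CH2): pendant –CH=CH2: C=C double bond → alkene.
  CH(CN): pendant –C≡N: nitrile.
  CH2OCH2: C–O–C with sp³ carbons on both sides and no adjacent C=O → ether.
  CH2OCH2: C–O–C with sp³ carbons on both sides and no adjacent C=O → ether.
  CH2NHCH2: C–N–C with sp³ carbons and no adjacent C=O → amine (secondary).
  CH(CH2OCH3): pendant –CH2OCH3: C–O–C linkage → ether.
  CH(OH): –OH on an sp³ carbon → alcohol (secondary).
  CH(COOH): pendant –COOH: carbonyl C bonded to C and –OH → carboxylic acid.
  CH2CO-O-COCH2: two acyl groups sharing one oxygen, –C(=O)–O–C(=O)– → anhydride.
  C6H4OH: –OH attached directly to an aromatic ring → phenol (not alcohol); the ring itself is an arene.
Alcohol appears at: CH(OH) → 1.

1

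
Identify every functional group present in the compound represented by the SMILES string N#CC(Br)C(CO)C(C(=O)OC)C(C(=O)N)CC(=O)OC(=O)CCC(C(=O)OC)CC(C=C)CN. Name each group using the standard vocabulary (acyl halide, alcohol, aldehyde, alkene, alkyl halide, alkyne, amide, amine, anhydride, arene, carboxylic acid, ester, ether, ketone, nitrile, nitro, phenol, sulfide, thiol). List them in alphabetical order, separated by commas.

N≡C–: carbon triple-bonded to nitrogen → nitrile.
halogen on an sp³ carbon → alkyl halide.
pendant –CH2OH on an sp³ backbone C → alcohol.
pendant –COOCH3: carbonyl C bonded to C and –OCH3 → ester.
pendant –CONH2: carbonyl C bonded to C and N → amide.
two acyl groups sharing one oxygen, –C(=O)–O–C(=O)– → anhydride.
pendant –COOCH3: carbonyl C bonded to C and –OCH3 → ester.
pendant –CH=CH2: C=C double bond → alkene.
–NH2 on an sp³ carbon with no adjacent C=O → amine.

alcohol, alkene, alkyl halide, amide, amine, anhydride, ester, nitrile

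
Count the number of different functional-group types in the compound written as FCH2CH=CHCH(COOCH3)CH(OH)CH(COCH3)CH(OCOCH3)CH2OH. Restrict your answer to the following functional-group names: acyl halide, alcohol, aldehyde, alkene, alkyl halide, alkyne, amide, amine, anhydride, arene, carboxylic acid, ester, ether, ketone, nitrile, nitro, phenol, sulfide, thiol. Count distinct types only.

5

halogen on an sp³ carbon → alkyl halide.
C=C double bond → alkene.
pendant –COOCH3: carbonyl C bonded to C and –OCH3 → ester.
–OH on an sp³ carbon → alcohol (secondary).
pendant –COCH3: carbonyl C bonded to two carbons → ketone.
pendant –OC(=O)CH3: an acyloxy group → ester.
–OH on an sp³ carbon → alcohol.
Distinct types present: alcohol, alkene, alkyl halide, ester, ketone.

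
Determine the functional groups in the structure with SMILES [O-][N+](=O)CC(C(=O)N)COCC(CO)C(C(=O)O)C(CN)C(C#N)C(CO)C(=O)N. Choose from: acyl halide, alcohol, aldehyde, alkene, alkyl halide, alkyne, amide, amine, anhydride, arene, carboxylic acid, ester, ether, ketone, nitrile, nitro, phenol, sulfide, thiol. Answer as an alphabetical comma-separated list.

–NO2 on carbon → nitro group.
pendant –CONH2: carbonyl C bonded to C and N → amide.
C–O–C with sp³ carbons on both sides and no adjacent C=O → ether.
pendant –CH2OH on an sp³ backbone C → alcohol.
pendant –COOH: carbonyl C bonded to C and –OH → carboxylic acid.
pendant –CH2NH2: N on sp³ C, no adjacent C=O → amine.
pendant –C≡N: nitrile.
pendant –CH2OH on an sp³ backbone C → alcohol.
–C(=O)NH2: carbonyl C bonded to C and to N → amide (the N is not a separate amine).

alcohol, amide, amine, carboxylic acid, ether, nitrile, nitro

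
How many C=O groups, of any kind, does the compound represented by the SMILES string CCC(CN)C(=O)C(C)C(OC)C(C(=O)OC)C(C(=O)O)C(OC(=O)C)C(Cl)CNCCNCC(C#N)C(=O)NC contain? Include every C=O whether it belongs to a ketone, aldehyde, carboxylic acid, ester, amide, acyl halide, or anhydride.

CO: ketone, 1 C=O (running total 1).
CH(COOCH3): ester, 1 C=O (running total 2).
CH(COOH): carboxylic acid, 1 C=O (running total 3).
CH(OCOCH3): ester, 1 C=O (running total 4).
CONHCH3: amide, 1 C=O (running total 5).

5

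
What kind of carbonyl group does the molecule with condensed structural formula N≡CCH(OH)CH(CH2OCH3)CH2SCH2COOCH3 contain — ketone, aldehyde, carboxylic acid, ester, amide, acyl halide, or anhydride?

ester

The carbonyl is in the COOCH3 segment: –C(=O)OCH3: carbonyl C bonded to C and to –OCH3 → ester (not ketone + ether).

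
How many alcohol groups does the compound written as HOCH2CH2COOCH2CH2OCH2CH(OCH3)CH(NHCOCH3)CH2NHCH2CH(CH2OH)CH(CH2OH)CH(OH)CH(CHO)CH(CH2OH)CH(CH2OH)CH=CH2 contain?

HO– on an sp³ carbon → alcohol.
–C(=O)–O–C with C on the carbonyl side → ester.
C–O–C with sp³ carbons on both sides and no adjacent C=O → ether.
pendant –OCH3: C–O–C with sp³ C, no adjacent C=O → ether.
pendant –NHC(=O)CH3: N bonded to a carbonyl → amide (not amine).
C–N–C with sp³ carbons and no adjacent C=O → amine (secondary).
pendant –CH2OH on an sp³ backbone C → alcohol.
pendant –CH2OH on an sp³ backbone C → alcohol.
–OH on an sp³ carbon → alcohol (secondary).
pendant –CHO: carbonyl C bonded to C and H → aldehyde.
pendant –CH2OH on an sp³ backbone C → alcohol.
pendant –CH2OH on an sp³ backbone C → alcohol.
C=C double bond → alkene.
Alcohol appears at: HOCH2, CH(CH2OH), CH(CH2OH), CH(OH), CH(CH2OH), CH(CH2OH) → 6.

6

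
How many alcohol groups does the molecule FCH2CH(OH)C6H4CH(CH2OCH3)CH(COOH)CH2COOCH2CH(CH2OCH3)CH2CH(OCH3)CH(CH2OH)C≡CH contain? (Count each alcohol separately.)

2

halogen on an sp³ carbon → alkyl halide.
–OH on an sp³ carbon → alcohol (secondary).
para-disubstituted benzene ring → arene.
pendant –CH2OCH3: C–O–C linkage → ether.
pendant –COOH: carbonyl C bonded to C and –OH → carboxylic acid.
–C(=O)–O–C with C on the carbonyl side → ester.
pendant –CH2OCH3: C–O–C linkage → ether.
pendant –OCH3: C–O–C with sp³ C, no adjacent C=O → ether.
pendant –CH2OH on an sp³ backbone C → alcohol.
C≡C triple bond → alkyne.
Alcohol appears at: CH(OH), CH(CH2OH) → 2.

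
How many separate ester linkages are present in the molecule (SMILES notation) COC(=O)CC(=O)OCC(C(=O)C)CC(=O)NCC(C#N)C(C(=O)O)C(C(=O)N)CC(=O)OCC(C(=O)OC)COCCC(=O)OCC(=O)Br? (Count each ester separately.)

5

CH3O–C(=O)–: carbonyl C bonded to C and to –OCH3 → ester (not ketone + ether).
–C(=O)–O–C with C on the carbonyl side → ester.
pendant –COCH3: carbonyl C bonded to two carbons → ketone.
–C(=O)–N– linkage → amide (the N is not an amine).
pendant –C≡N: nitrile.
pendant –COOH: carbonyl C bonded to C and –OH → carboxylic acid.
pendant –CONH2: carbonyl C bonded to C and N → amide.
–C(=O)–O–C with C on the carbonyl side → ester.
pendant –COOCH3: carbonyl C bonded to C and –OCH3 → ester.
C–O–C with sp³ carbons on both sides and no adjacent C=O → ether.
–C(=O)–O–C with C on the carbonyl side → ester.
–C(=O)Br: carbonyl C bonded to C and to a halogen → acyl halide (not alkyl halide).
Ester appears at: CH3OOC, CH2COOCH2, CH2COOCH2, CH(COOCH3), CH2COOCH2 → 5.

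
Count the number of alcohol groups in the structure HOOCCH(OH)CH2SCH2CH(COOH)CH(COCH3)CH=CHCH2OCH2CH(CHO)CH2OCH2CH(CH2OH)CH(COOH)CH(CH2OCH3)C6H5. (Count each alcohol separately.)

2

–COOH: carbonyl C bonded to –OH and C → carboxylic acid (the –OH is not a separate alcohol).
–OH on an sp³ carbon → alcohol (secondary).
C–S–C linkage → sulfide (thioether).
pendant –COOH: carbonyl C bonded to C and –OH → carboxylic acid.
pendant –COCH3: carbonyl C bonded to two carbons → ketone.
C=C double bond → alkene.
C–O–C with sp³ carbons on both sides and no adjacent C=O → ether.
pendant –CHO: carbonyl C bonded to C and H → aldehyde.
C–O–C with sp³ carbons on both sides and no adjacent C=O → ether.
pendant –CH2OH on an sp³ backbone C → alcohol.
pendant –COOH: carbonyl C bonded to C and –OH → carboxylic acid.
pendant –CH2OCH3: C–O–C linkage → ether.
–C6H5 phenyl ring → arene.
Alcohol appears at: CH(OH), CH(CH2OH) → 2.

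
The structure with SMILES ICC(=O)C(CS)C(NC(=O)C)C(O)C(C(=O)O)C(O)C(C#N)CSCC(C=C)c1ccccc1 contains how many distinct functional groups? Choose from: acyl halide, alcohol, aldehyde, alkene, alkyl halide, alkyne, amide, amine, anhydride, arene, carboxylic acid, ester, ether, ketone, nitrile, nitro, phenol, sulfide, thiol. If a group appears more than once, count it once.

Reading the structure from left to right:
  ICH2: halogen on an sp³ carbon → alkyl halide.
  CO: –C(=O)– with carbon on both sides → ketone.
  CH(CH2SH): pendant –CH2SH → thiol.
  CH(NHCOCH3): pendant –NHC(=O)CH3: N bonded to a carbonyl → amide (not amine).
  CH(OH): –OH on an sp³ carbon → alcohol (secondary).
  CH(COOH): pendant –COOH: carbonyl C bonded to C and –OH → carboxylic acid.
  CH(OH): –OH on an sp³ carbon → alcohol (secondary).
  CH(CN): pendant –C≡N: nitrile.
  CH2SCH2: C–S–C linkage → sulfide (thioether).
  CH(CH=CH2): pendant –CH=CH2: C=C double bond → alkene.
  C6H5: –C6H5 phenyl ring → arene.
Distinct types present: alcohol, alkene, alkyl halide, amide, arene, carboxylic acid, ketone, nitrile, sulfide, thiol.

10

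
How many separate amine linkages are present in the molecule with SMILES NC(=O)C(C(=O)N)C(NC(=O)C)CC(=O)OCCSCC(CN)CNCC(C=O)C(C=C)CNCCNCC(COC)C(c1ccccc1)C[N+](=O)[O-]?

4

–C(=O)NH2: carbonyl C bonded to C and to N → amide (the N is not a separate amine).
pendant –CONH2: carbonyl C bonded to C and N → amide.
pendant –NHC(=O)CH3: N bonded to a carbonyl → amide (not amine).
–C(=O)–O–C with C on the carbonyl side → ester.
C–S–C linkage → sulfide (thioether).
pendant –CH2NH2: N on sp³ C, no adjacent C=O → amine.
C–N–C with sp³ carbons and no adjacent C=O → amine (secondary).
pendant –CHO: carbonyl C bonded to C and H → aldehyde.
pendant –CH=CH2: C=C double bond → alkene.
C–N–C with sp³ carbons and no adjacent C=O → amine (secondary).
C–N–C with sp³ carbons and no adjacent C=O → amine (secondary).
pendant –CH2OCH3: C–O–C linkage → ether.
pendant –C6H5: benzene ring → arene.
–NO2 on carbon → nitro group.
Amine appears at: CH(CH2NH2), CH2NHCH2, CH2NHCH2, CH2NHCH2 → 4.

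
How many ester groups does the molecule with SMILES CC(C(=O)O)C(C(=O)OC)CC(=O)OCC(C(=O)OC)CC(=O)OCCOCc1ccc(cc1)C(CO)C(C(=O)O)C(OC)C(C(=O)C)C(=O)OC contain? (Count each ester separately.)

Working along the chain:
  CH(COOH): pendant –COOH: carbonyl C bonded to C and –OH → carboxylic acid.
  CH(COOCH3): pendant –COOCH3: carbonyl C bonded to C and –OCH3 → ester.
  CH2COOCH2: –C(=O)–O–C with C on the carbonyl side → ester.
  CH(COOCH3): pendant –COOCH3: carbonyl C bonded to C and –OCH3 → ester.
  CH2COOCH2: –C(=O)–O–C with C on the carbonyl side → ester.
  CH2OCH2: C–O–C with sp³ carbons on both sides and no adjacent C=O → ether.
  C6H4: para-disubstituted benzene ring → arene.
  CH(CH2OH): pendant –CH2OH on an sp³ backbone C → alcohol.
  CH(COOH): pendant –COOH: carbonyl C bonded to C and –OH → carboxylic acid.
  CH(OCH3): pendant –OCH3: C–O–C with sp³ C, no adjacent C=O → ether.
  CH(COCH3): pendant –COCH3: carbonyl C bonded to two carbons → ketone.
  COOCH3: –C(=O)OCH3: carbonyl C bonded to C and to –OCH3 → ester (not ketone + ether).
Ester appears at: CH(COOCH3), CH2COOCH2, CH(COOCH3), CH2COOCH2, COOCH3 → 5.

5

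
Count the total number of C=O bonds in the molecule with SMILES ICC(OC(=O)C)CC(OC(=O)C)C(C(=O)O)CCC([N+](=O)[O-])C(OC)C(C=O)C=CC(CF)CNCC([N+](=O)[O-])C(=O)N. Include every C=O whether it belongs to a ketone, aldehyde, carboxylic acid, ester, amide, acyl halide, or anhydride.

CH(OCOCH3): ester, 1 C=O (running total 1).
CH(OCOCH3): ester, 1 C=O (running total 2).
CH(COOH): carboxylic acid, 1 C=O (running total 3).
CH(CHO): aldehyde, 1 C=O (running total 4).
CONH2: amide, 1 C=O (running total 5).

5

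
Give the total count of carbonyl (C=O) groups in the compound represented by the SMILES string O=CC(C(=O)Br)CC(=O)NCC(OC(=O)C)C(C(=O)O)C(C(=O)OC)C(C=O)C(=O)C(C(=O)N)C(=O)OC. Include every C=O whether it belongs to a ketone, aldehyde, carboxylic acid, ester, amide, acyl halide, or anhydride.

10

OHC: aldehyde, 1 C=O (running total 1).
CH(COBr): acyl halide, 1 C=O (running total 2).
CH2CONHCH2: amide, 1 C=O (running total 3).
CH(OCOCH3): ester, 1 C=O (running total 4).
CH(COOH): carboxylic acid, 1 C=O (running total 5).
CH(COOCH3): ester, 1 C=O (running total 6).
CH(CHO): aldehyde, 1 C=O (running total 7).
CO: ketone, 1 C=O (running total 8).
CH(CONH2): amide, 1 C=O (running total 9).
COOCH3: ester, 1 C=O (running total 10).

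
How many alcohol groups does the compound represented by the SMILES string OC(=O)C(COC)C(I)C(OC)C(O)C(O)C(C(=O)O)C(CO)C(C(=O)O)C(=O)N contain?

3

–COOH: carbonyl C bonded to –OH and C → carboxylic acid (the –OH is not a separate alcohol).
pendant –CH2OCH3: C–O–C linkage → ether.
halogen on an sp³ carbon → alkyl halide.
pendant –OCH3: C–O–C with sp³ C, no adjacent C=O → ether.
–OH on an sp³ carbon → alcohol (secondary).
–OH on an sp³ carbon → alcohol (secondary).
pendant –COOH: carbonyl C bonded to C and –OH → carboxylic acid.
pendant –CH2OH on an sp³ backbone C → alcohol.
pendant –COOH: carbonyl C bonded to C and –OH → carboxylic acid.
–C(=O)NH2: carbonyl C bonded to C and to N → amide (the N is not a separate amine).
Alcohol appears at: CH(OH), CH(OH), CH(CH2OH) → 3.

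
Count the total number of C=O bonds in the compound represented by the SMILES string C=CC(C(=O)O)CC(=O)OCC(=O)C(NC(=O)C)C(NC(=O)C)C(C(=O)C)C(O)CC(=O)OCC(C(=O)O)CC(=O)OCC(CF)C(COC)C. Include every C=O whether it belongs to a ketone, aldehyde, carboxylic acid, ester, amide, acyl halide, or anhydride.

9

CH(COOH): carboxylic acid, 1 C=O (running total 1).
CH2COOCH2: ester, 1 C=O (running total 2).
CO: ketone, 1 C=O (running total 3).
CH(NHCOCH3): amide, 1 C=O (running total 4).
CH(NHCOCH3): amide, 1 C=O (running total 5).
CH(COCH3): ketone, 1 C=O (running total 6).
CH2COOCH2: ester, 1 C=O (running total 7).
CH(COOH): carboxylic acid, 1 C=O (running total 8).
CH2COOCH2: ester, 1 C=O (running total 9).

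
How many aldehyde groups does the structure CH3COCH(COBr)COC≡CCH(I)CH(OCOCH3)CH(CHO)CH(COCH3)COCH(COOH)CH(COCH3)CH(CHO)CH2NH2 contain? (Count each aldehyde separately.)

2

Taking each segment in turn:
  CO: –C(=O)– with carbon on both sides → ketone.
  CH(COBr): pendant –C(=O)X: carbonyl C bonded to C and halogen → acyl halide.
  CO: –C(=O)– with carbon on both sides → ketone.
  C≡C: C≡C triple bond → alkyne.
  CH(I): halogen on an sp³ carbon → alkyl halide.
  CH(OCOCH3): pendant –OC(=O)CH3: an acyloxy group → ester.
  CH(CHO): pendant –CHO: carbonyl C bonded to C and H → aldehyde.
  CH(COCH3): pendant –COCH3: carbonyl C bonded to two carbons → ketone.
  CO: –C(=O)– with carbon on both sides → ketone.
  CH(COOH): pendant –COOH: carbonyl C bonded to C and –OH → carboxylic acid.
  CH(COCH3): pendant –COCH3: carbonyl C bonded to two carbons → ketone.
  CH(CHO): pendant –CHO: carbonyl C bonded to C and H → aldehyde.
  CH2NH2: –NH2 on an sp³ carbon with no adjacent C=O → amine.
Aldehyde appears at: CH(CHO), CH(CHO) → 2.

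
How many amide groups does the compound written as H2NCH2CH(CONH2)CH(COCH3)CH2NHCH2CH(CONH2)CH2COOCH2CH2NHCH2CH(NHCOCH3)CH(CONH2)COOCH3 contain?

–NH2 on an sp³ carbon with no adjacent C=O → amine.
pendant –CONH2: carbonyl C bonded to C and N → amide.
pendant –COCH3: carbonyl C bonded to two carbons → ketone.
C–N–C with sp³ carbons and no adjacent C=O → amine (secondary).
pendant –CONH2: carbonyl C bonded to C and N → amide.
–C(=O)–O–C with C on the carbonyl side → ester.
C–N–C with sp³ carbons and no adjacent C=O → amine (secondary).
pendant –NHC(=O)CH3: N bonded to a carbonyl → amide (not amine).
pendant –CONH2: carbonyl C bonded to C and N → amide.
–C(=O)OCH3: carbonyl C bonded to C and to –OCH3 → ester (not ketone + ether).
Amide appears at: CH(CONH2), CH(CONH2), CH(NHCOCH3), CH(CONH2) → 4.

4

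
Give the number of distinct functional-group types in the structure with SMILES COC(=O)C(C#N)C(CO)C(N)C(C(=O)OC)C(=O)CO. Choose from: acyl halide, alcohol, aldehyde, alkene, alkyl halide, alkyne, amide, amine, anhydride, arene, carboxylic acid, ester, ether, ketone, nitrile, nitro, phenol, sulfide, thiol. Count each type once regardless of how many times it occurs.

5

Reading the structure from left to right:
  CH3OOC: CH3O–C(=O)–: carbonyl C bonded to C and to –OCH3 → ester (not ketone + ether).
  CH(CN): pendant –C≡N: nitrile.
  CH(CH2OH): pendant –CH2OH on an sp³ backbone C → alcohol.
  CH(NH2): –NH2 on an sp³ carbon with no adjacent C=O → amine.
  CH(COOCH3): pendant –COOCH3: carbonyl C bonded to C and –OCH3 → ester.
  CO: –C(=O)– with carbon on both sides → ketone.
  CH2OH: –OH on an sp³ carbon → alcohol.
Distinct types present: alcohol, amine, ester, ketone, nitrile.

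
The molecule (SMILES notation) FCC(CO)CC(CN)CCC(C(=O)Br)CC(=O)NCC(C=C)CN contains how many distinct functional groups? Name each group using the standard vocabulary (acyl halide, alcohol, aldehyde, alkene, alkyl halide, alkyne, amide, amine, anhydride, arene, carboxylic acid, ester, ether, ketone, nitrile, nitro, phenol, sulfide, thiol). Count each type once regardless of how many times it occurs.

6

halogen on an sp³ carbon → alkyl halide.
pendant –CH2OH on an sp³ backbone C → alcohol.
pendant –CH2NH2: N on sp³ C, no adjacent C=O → amine.
pendant –C(=O)X: carbonyl C bonded to C and halogen → acyl halide.
–C(=O)–N– linkage → amide (the N is not an amine).
pendant –CH=CH2: C=C double bond → alkene.
–NH2 on an sp³ carbon with no adjacent C=O → amine.
Distinct types present: acyl halide, alcohol, alkene, alkyl halide, amide, amine.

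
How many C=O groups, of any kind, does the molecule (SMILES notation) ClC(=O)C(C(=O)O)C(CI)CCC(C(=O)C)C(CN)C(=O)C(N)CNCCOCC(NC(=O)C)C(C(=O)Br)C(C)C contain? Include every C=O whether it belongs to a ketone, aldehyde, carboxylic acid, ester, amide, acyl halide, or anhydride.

6

ClCO: acyl halide, 1 C=O (running total 1).
CH(COOH): carboxylic acid, 1 C=O (running total 2).
CH(COCH3): ketone, 1 C=O (running total 3).
CO: ketone, 1 C=O (running total 4).
CH(NHCOCH3): amide, 1 C=O (running total 5).
CH(COBr): acyl halide, 1 C=O (running total 6).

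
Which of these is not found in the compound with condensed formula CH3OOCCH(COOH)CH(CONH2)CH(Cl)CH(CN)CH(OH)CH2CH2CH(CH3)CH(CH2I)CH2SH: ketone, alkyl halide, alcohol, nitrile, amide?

nitrile: present (CH(CN) — pendant –C≡N: nitrile).
alcohol: present (CH(OH) — –OH on an sp³ carbon → alcohol (secondary)).
amide: present (CH(CONH2) — pendant –CONH2: carbonyl C bonded to C and N → amide).
alkyl halide: present (CH(Cl) — halogen on an sp³ carbon → alkyl halide).
ketone: absent. In CH3OOC, the C=O is bonded to an –O–C group, which defines an ester, not a ketone. In CH(CONH2), the C=O is bonded to nitrogen, which defines an amide, not a ketone. In CH(COOH), the C=O bears an –OH, making it a carboxylic acid rather than a ketone.

ketone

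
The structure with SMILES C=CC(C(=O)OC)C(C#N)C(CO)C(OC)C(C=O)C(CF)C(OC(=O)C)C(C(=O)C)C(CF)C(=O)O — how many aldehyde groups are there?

1

C=C double bond → alkene.
pendant –COOCH3: carbonyl C bonded to C and –OCH3 → ester.
pendant –C≡N: nitrile.
pendant –CH2OH on an sp³ backbone C → alcohol.
pendant –OCH3: C–O–C with sp³ C, no adjacent C=O → ether.
pendant –CHO: carbonyl C bonded to C and H → aldehyde.
pendant –CH2X: halogen on sp³ carbon → alkyl halide.
pendant –OC(=O)CH3: an acyloxy group → ester.
pendant –COCH3: carbonyl C bonded to two carbons → ketone.
pendant –CH2X: halogen on sp³ carbon → alkyl halide.
–COOH: carbonyl C bonded to –OH and C → carboxylic acid (the –OH is not a separate alcohol).
Aldehyde appears at: CH(CHO) → 1.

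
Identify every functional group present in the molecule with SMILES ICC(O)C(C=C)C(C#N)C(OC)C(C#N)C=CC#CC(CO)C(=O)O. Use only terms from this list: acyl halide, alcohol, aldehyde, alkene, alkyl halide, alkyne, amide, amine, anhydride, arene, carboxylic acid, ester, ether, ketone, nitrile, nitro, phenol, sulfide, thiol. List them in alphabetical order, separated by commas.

alcohol, alkene, alkyl halide, alkyne, carboxylic acid, ether, nitrile

halogen on an sp³ carbon → alkyl halide.
–OH on an sp³ carbon → alcohol (secondary).
pendant –CH=CH2: C=C double bond → alkene.
pendant –C≡N: nitrile.
pendant –OCH3: C–O–C with sp³ C, no adjacent C=O → ether.
pendant –C≡N: nitrile.
C=C double bond → alkene.
C≡C triple bond → alkyne.
pendant –CH2OH on an sp³ backbone C → alcohol.
–COOH: carbonyl C bonded to –OH and C → carboxylic acid (the –OH is not a separate alcohol).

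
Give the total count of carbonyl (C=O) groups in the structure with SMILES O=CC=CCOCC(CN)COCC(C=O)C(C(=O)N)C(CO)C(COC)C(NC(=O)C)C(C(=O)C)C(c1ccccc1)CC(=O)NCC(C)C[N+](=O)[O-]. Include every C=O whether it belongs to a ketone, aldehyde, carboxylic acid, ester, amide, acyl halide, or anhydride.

6

OHC: aldehyde, 1 C=O (running total 1).
CH(CHO): aldehyde, 1 C=O (running total 2).
CH(CONH2): amide, 1 C=O (running total 3).
CH(NHCOCH3): amide, 1 C=O (running total 4).
CH(COCH3): ketone, 1 C=O (running total 5).
CH2CONHCH2: amide, 1 C=O (running total 6).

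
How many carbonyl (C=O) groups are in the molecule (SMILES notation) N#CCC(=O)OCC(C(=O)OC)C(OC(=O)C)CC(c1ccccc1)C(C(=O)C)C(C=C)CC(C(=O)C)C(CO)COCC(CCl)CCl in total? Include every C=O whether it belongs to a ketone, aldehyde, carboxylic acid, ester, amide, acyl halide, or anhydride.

5

CH2COOCH2: ester, 1 C=O (running total 1).
CH(COOCH3): ester, 1 C=O (running total 2).
CH(OCOCH3): ester, 1 C=O (running total 3).
CH(COCH3): ketone, 1 C=O (running total 4).
CH(COCH3): ketone, 1 C=O (running total 5).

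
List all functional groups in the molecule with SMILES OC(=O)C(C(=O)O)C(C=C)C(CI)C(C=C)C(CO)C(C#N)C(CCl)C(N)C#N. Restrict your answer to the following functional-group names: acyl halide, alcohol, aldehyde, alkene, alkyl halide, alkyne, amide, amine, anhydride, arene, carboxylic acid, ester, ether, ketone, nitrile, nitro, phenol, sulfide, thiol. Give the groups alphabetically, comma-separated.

alcohol, alkene, alkyl halide, amine, carboxylic acid, nitrile

Taking each segment in turn:
  HOOC: –COOH: carbonyl C bonded to –OH and C → carboxylic acid (the –OH is not a separate alcohol).
  CH(COOH): pendant –COOH: carbonyl C bonded to C and –OH → carboxylic acid.
  CH(CH=CH2): pendant –CH=CH2: C=C double bond → alkene.
  CH(CH2I): pendant –CH2X: halogen on sp³ carbon → alkyl halide.
  CH(CH=CH2): pendant –CH=CH2: C=C double bond → alkene.
  CH(CH2OH): pendant –CH2OH on an sp³ backbone C → alcohol.
  CH(CN): pendant –C≡N: nitrile.
  CH(CH2Cl): pendant –CH2X: halogen on sp³ carbon → alkyl halide.
  CH(NH2): –NH2 on an sp³ carbon with no adjacent C=O → amine.
  CN: –C≡N: carbon triple-bonded to nitrogen → nitrile.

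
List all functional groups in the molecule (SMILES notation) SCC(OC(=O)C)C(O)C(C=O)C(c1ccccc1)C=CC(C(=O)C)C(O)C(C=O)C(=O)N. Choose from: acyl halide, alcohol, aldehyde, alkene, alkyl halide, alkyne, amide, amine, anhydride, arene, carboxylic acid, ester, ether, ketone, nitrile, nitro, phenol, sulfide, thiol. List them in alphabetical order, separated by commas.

alcohol, aldehyde, alkene, amide, arene, ester, ketone, thiol

Taking each segment in turn:
  HSCH2: –SH on an sp³ carbon → thiol.
  CH(OCOCH3): pendant –OC(=O)CH3: an acyloxy group → ester.
  CH(OH): –OH on an sp³ carbon → alcohol (secondary).
  CH(CHO): pendant –CHO: carbonyl C bonded to C and H → aldehyde.
  CH(C6H5): pendant –C6H5: benzene ring → arene.
  CH=CH: C=C double bond → alkene.
  CH(COCH3): pendant –COCH3: carbonyl C bonded to two carbons → ketone.
  CH(OH): –OH on an sp³ carbon → alcohol (secondary).
  CH(CHO): pendant –CHO: carbonyl C bonded to C and H → aldehyde.
  CONH2: –C(=O)NH2: carbonyl C bonded to C and to N → amide (the N is not a separate amine).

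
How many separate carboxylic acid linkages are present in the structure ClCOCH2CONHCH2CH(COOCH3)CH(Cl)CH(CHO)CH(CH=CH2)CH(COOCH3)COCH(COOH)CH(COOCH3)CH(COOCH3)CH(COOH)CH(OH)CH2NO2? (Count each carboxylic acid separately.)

2

–C(=O)Cl: carbonyl C bonded to C and to a halogen → acyl halide (not alkyl halide).
–C(=O)–N– linkage → amide (the N is not an amine).
pendant –COOCH3: carbonyl C bonded to C and –OCH3 → ester.
halogen on an sp³ carbon → alkyl halide.
pendant –CHO: carbonyl C bonded to C and H → aldehyde.
pendant –CH=CH2: C=C double bond → alkene.
pendant –COOCH3: carbonyl C bonded to C and –OCH3 → ester.
–C(=O)– with carbon on both sides → ketone.
pendant –COOH: carbonyl C bonded to C and –OH → carboxylic acid.
pendant –COOCH3: carbonyl C bonded to C and –OCH3 → ester.
pendant –COOCH3: carbonyl C bonded to C and –OCH3 → ester.
pendant –COOH: carbonyl C bonded to C and –OH → carboxylic acid.
–OH on an sp³ carbon → alcohol (secondary).
–NO2 on carbon → nitro group.
Carboxylic acid appears at: CH(COOH), CH(COOH) → 2.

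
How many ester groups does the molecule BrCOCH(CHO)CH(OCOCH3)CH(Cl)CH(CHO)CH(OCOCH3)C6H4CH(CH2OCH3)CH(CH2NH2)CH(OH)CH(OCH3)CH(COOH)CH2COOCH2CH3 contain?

–C(=O)Br: carbonyl C bonded to C and to a halogen → acyl halide (not alkyl halide).
pendant –CHO: carbonyl C bonded to C and H → aldehyde.
pendant –OC(=O)CH3: an acyloxy group → ester.
halogen on an sp³ carbon → alkyl halide.
pendant –CHO: carbonyl C bonded to C and H → aldehyde.
pendant –OC(=O)CH3: an acyloxy group → ester.
para-disubstituted benzene ring → arene.
pendant –CH2OCH3: C–O–C linkage → ether.
pendant –CH2NH2: N on sp³ C, no adjacent C=O → amine.
–OH on an sp³ carbon → alcohol (secondary).
pendant –OCH3: C–O–C with sp³ C, no adjacent C=O → ether.
pendant –COOH: carbonyl C bonded to C and –OH → carboxylic acid.
–C(=O)–O–C with C on the carbonyl side → ester.
Ester appears at: CH(OCOCH3), CH(OCOCH3), CH2COOCH2 → 3.

3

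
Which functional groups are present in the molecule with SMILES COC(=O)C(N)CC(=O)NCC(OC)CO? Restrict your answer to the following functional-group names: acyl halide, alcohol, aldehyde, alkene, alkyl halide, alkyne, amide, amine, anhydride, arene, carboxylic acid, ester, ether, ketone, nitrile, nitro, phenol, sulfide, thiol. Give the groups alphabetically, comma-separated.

alcohol, amide, amine, ester, ether

Taking each segment in turn:
  CH3OOC: CH3O–C(=O)–: carbonyl C bonded to C and to –OCH3 → ester (not ketone + ether).
  CH(NH2): –NH2 on an sp³ carbon with no adjacent C=O → amine.
  CH2CONHCH2: –C(=O)–N– linkage → amide (the N is not an amine).
  CH(OCH3): pendant –OCH3: C–O–C with sp³ C, no adjacent C=O → ether.
  CH2OH: –OH on an sp³ carbon → alcohol.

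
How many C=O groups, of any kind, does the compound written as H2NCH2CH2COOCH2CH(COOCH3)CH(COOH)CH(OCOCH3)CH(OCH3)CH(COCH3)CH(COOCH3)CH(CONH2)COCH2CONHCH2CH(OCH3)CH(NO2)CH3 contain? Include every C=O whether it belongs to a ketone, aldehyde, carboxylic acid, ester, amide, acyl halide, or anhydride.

9

CH2COOCH2: ester, 1 C=O (running total 1).
CH(COOCH3): ester, 1 C=O (running total 2).
CH(COOH): carboxylic acid, 1 C=O (running total 3).
CH(OCOCH3): ester, 1 C=O (running total 4).
CH(COCH3): ketone, 1 C=O (running total 5).
CH(COOCH3): ester, 1 C=O (running total 6).
CH(CONH2): amide, 1 C=O (running total 7).
CO: ketone, 1 C=O (running total 8).
CH2CONHCH2: amide, 1 C=O (running total 9).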